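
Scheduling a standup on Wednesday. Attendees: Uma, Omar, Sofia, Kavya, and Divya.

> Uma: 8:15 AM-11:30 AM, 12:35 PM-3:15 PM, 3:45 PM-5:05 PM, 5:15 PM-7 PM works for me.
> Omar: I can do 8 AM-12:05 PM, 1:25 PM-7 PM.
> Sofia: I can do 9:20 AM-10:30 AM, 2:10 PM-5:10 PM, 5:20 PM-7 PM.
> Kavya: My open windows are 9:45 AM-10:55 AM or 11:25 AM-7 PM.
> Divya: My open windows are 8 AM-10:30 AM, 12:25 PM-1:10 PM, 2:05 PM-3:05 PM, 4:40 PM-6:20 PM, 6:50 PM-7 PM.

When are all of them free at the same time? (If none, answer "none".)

09:45-10:30, 14:10-15:05, 16:40-17:05, 17:20-18:20, 18:50-19:00

Uma ∩ Omar: 08:15-11:30, 13:25-15:15, 15:45-17:05, 17:15-19:00.
Uma ∩ Omar ∩ Sofia: 09:20-10:30, 14:10-15:15, 15:45-17:05, 17:20-19:00.
Uma ∩ Omar ∩ Sofia ∩ Kavya: 09:45-10:30, 14:10-15:15, 15:45-17:05, 17:20-19:00.
Uma ∩ Omar ∩ Sofia ∩ Kavya ∩ Divya: 09:45-10:30, 14:10-15:05, 16:40-17:05, 17:20-18:20, 18:50-19:00.
Those are the intersection windows.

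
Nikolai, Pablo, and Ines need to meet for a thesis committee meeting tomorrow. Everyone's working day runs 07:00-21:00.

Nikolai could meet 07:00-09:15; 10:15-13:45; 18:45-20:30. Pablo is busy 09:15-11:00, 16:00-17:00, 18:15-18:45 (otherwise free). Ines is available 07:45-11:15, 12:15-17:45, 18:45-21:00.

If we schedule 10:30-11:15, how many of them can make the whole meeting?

2

Nikolai free: 07:00-09:15, 10:15-13:45, 18:45-20:30.
Pablo free: 07:00-09:15, 11:00-16:00, 17:00-18:15, 18:45-21:00 (invert busy blocks within the working day).
Ines free: 07:45-11:15, 12:15-17:45, 18:45-21:00.
Nikolai and Ines can make the full 10:30-11:15 slot — that's 2.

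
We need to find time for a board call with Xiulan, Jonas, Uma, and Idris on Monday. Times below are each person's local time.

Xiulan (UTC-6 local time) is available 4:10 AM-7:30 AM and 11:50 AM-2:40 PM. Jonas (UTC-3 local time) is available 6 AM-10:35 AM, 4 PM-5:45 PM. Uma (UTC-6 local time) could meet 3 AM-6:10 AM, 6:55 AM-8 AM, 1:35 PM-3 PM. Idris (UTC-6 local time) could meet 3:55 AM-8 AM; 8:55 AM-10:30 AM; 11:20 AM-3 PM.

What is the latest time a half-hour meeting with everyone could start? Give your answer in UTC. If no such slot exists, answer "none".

20:10

Xiulan in UTC: 10:10-13:30, 17:50-20:40 (add 6h to convert from UTC-6).
Jonas in UTC: 09:00-13:35, 19:00-20:45 (add 3h to convert from UTC-3).
Uma in UTC: 09:00-12:10, 12:55-14:00, 19:35-21:00 (add 6h to convert from UTC-6).
Idris in UTC: 09:55-14:00, 14:55-16:30, 17:20-21:00 (add 6h to convert from UTC-6).
Xiulan ∩ Jonas: 10:10-13:30, 19:00-20:40.
Xiulan ∩ Jonas ∩ Uma: 10:10-12:10, 12:55-13:30, 19:35-20:40.
Xiulan ∩ Jonas ∩ Uma ∩ Idris: 10:10-12:10, 12:55-13:30, 19:35-20:40.
Those are the intersection windows.
The last common window of at least 30 minutes is 19:35-20:40; a 30-minute meeting can start as late as 20:10 and still end by 20:40.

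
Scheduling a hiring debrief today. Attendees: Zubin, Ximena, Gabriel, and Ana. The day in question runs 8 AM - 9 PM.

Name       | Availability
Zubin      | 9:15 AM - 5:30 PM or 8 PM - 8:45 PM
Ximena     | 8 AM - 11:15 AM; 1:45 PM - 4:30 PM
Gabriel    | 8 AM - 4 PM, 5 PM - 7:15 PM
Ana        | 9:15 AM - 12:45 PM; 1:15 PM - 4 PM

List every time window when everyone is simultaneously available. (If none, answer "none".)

Zubin ∩ Ximena: 09:15-11:15, 13:45-16:30.
Zubin ∩ Ximena ∩ Gabriel: 09:15-11:15, 13:45-16:00.
Zubin ∩ Ximena ∩ Gabriel ∩ Ana: 09:15-11:15, 13:45-16:00.
So the common availability across everyone is 09:15-11:15, 13:45-16:00.

09:15-11:15, 13:45-16:00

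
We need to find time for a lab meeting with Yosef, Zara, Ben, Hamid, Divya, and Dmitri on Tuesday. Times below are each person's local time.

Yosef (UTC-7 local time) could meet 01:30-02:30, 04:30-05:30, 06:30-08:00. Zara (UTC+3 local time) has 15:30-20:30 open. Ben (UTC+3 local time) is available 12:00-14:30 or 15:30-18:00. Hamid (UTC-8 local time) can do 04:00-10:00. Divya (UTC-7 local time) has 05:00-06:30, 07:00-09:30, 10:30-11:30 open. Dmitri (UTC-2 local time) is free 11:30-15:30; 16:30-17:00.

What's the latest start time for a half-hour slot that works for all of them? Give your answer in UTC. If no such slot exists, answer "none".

14:30

Yosef in UTC: 08:30-09:30, 11:30-12:30, 13:30-15:00 (add 7h to convert from UTC-7).
Zara in UTC: 12:30-17:30 (subtract 3h to convert from UTC+3).
Ben in UTC: 09:00-11:30, 12:30-15:00 (subtract 3h to convert from UTC+3).
Hamid in UTC: 12:00-18:00 (add 8h to convert from UTC-8).
Divya in UTC: 12:00-13:30, 14:00-16:30, 17:30-18:30 (add 7h to convert from UTC-7).
Dmitri in UTC: 13:30-17:30, 18:30-19:00 (add 2h to convert from UTC-2).
Yosef ∩ Zara: 13:30-15:00.
Yosef ∩ Zara ∩ Ben: 13:30-15:00.
Yosef ∩ Zara ∩ Ben ∩ Hamid: 13:30-15:00.
Yosef ∩ Zara ∩ Ben ∩ Hamid ∩ Divya: 14:00-15:00.
Yosef ∩ Zara ∩ Ben ∩ Hamid ∩ Divya ∩ Dmitri: 14:00-15:00.
So the common availability across everyone is 14:00-15:00.
The last common window of at least 30 minutes is 14:00-15:00; a 30-minute meeting can start as late as 14:30 and still end by 15:00.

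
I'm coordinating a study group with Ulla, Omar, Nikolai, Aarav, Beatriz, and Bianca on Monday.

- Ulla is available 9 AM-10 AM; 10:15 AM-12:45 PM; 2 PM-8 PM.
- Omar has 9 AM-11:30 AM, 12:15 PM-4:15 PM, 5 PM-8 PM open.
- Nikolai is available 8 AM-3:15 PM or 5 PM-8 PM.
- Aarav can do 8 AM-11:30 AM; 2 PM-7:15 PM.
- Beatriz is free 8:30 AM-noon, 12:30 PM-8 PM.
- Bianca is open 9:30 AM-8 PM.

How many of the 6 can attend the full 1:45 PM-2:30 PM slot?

Omar, Nikolai, Beatriz, and Bianca can make the full 13:45-14:30 slot — that's 4.

4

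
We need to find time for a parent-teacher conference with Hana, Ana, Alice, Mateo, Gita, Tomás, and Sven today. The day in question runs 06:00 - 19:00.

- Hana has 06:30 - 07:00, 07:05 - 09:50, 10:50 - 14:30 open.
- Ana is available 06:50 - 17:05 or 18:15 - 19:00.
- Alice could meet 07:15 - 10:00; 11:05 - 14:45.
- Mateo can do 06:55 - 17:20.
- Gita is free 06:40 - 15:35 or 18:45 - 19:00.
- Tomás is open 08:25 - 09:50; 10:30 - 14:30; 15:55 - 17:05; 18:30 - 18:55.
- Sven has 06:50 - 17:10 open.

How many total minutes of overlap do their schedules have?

290

Hana ∩ Ana: 06:50-07:00, 07:05-09:50, 10:50-14:30.
Hana ∩ Ana ∩ Alice: 07:15-09:50, 11:05-14:30.
Hana ∩ Ana ∩ Alice ∩ Mateo: 07:15-09:50, 11:05-14:30.
Hana ∩ Ana ∩ Alice ∩ Mateo ∩ Gita: 07:15-09:50, 11:05-14:30.
Hana ∩ Ana ∩ Alice ∩ Mateo ∩ Gita ∩ Tomás: 08:25-09:50, 11:05-14:30.
Hana ∩ Ana ∩ Alice ∩ Mateo ∩ Gita ∩ Tomás ∩ Sven: 08:25-09:50, 11:05-14:30.
Summing the common windows: 85 + 205 = 290 minutes.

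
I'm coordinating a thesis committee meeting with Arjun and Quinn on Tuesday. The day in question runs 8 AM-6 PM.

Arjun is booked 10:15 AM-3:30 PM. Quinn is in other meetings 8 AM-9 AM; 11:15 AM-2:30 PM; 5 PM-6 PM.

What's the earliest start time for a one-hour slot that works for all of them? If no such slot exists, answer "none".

Arjun free: 08:00-10:15, 15:30-18:00 (invert busy blocks within the working day).
Quinn free: 09:00-11:15, 14:30-17:00 (invert busy blocks within the working day).
Arjun ∩ Quinn: 09:00-10:15, 15:30-17:00.
The first common window of at least 60 minutes is 09:00-10:15, so the earliest start is 09:00.

09:00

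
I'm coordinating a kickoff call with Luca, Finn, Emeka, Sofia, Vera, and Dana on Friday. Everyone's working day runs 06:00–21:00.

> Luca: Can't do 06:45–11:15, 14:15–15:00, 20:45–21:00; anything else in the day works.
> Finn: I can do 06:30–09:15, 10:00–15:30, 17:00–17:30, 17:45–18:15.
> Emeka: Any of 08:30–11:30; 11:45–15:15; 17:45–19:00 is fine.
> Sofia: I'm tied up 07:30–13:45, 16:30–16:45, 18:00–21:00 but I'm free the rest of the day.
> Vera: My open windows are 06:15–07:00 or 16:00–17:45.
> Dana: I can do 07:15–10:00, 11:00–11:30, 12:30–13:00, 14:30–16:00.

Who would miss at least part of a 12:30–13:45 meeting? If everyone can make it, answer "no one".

Luca free: 06:00-06:45, 11:15-14:15, 15:00-20:45 (invert busy blocks within the working day).
Finn free: 06:30-09:15, 10:00-15:30, 17:00-17:30, 17:45-18:15.
Emeka free: 08:30-11:30, 11:45-15:15, 17:45-19:00.
Sofia free: 06:00-07:30, 13:45-16:30, 16:45-18:00 (invert busy blocks within the working day).
Vera free: 06:15-07:00, 16:00-17:45.
Dana free: 07:15-10:00, 11:00-11:30, 12:30-13:00, 14:30-16:00.
Luca: free for 12:30-13:45. Finn: free for 12:30-13:45. Emeka: free for 12:30-13:45. Sofia: not fully free for 12:30-13:45. Vera: not fully free for 12:30-13:45. Dana: not fully free for 12:30-13:45.

Dana, Sofia, Vera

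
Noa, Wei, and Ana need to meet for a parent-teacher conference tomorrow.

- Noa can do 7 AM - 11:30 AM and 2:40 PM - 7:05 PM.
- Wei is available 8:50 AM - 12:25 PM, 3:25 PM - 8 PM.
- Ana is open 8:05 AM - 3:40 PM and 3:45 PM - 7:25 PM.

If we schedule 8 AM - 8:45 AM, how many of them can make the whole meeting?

1

Noa can make the full 08:00-08:45 slot — that's 1.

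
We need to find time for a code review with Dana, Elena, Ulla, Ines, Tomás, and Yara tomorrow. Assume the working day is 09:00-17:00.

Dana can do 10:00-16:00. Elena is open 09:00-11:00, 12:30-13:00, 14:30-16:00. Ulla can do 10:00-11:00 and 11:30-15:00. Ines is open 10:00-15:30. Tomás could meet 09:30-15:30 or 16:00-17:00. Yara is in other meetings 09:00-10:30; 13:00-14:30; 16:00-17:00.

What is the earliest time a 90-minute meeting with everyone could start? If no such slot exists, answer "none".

Dana free: 10:00-16:00.
Elena free: 09:00-11:00, 12:30-13:00, 14:30-16:00.
Ulla free: 10:00-11:00, 11:30-15:00.
Ines free: 10:00-15:30.
Tomás free: 09:30-15:30, 16:00-17:00.
Yara free: 10:30-13:00, 14:30-16:00 (invert busy blocks within the working day).
Dana ∩ Elena: 10:00-11:00, 12:30-13:00, 14:30-16:00.
Dana ∩ Elena ∩ Ulla: 10:00-11:00, 12:30-13:00, 14:30-15:00.
Dana ∩ Elena ∩ Ulla ∩ Ines: 10:00-11:00, 12:30-13:00, 14:30-15:00.
Dana ∩ Elena ∩ Ulla ∩ Ines ∩ Tomás: 10:00-11:00, 12:30-13:00, 14:30-15:00.
Dana ∩ Elena ∩ Ulla ∩ Ines ∩ Tomás ∩ Yara: 10:30-11:00, 12:30-13:00, 14:30-15:00.
Those are the intersection windows.
No common window is at least 90 minutes long.

none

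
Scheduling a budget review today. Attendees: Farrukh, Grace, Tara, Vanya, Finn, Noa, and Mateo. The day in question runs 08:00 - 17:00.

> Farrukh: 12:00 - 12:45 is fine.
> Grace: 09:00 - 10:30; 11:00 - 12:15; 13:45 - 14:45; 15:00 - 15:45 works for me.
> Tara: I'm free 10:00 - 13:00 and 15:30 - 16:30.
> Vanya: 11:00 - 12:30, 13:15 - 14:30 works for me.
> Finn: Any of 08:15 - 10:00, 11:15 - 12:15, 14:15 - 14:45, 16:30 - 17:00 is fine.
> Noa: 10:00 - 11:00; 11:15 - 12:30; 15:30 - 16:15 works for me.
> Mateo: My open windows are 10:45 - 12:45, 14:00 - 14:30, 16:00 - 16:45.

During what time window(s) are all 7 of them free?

Farrukh ∩ Grace: 12:00-12:15.
Farrukh ∩ Grace ∩ Tara: 12:00-12:15.
Farrukh ∩ Grace ∩ Tara ∩ Vanya: 12:00-12:15.
Farrukh ∩ Grace ∩ Tara ∩ Vanya ∩ Finn: 12:00-12:15.
Farrukh ∩ Grace ∩ Tara ∩ Vanya ∩ Finn ∩ Noa: 12:00-12:15.
Farrukh ∩ Grace ∩ Tara ∩ Vanya ∩ Finn ∩ Noa ∩ Mateo: 12:00-12:15.

12:00-12:15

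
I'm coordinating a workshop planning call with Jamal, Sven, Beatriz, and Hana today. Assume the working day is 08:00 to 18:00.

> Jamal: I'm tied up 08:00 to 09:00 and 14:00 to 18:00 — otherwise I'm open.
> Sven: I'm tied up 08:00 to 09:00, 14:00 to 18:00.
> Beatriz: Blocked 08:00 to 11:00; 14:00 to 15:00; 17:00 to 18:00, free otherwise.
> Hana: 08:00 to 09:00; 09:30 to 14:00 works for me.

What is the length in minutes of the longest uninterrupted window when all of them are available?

Jamal free: 09:00-14:00 (invert busy blocks within the working day).
Sven free: 09:00-14:00 (invert busy blocks within the working day).
Beatriz free: 11:00-14:00, 15:00-17:00 (invert busy blocks within the working day).
Hana free: 08:00-09:00, 09:30-14:00.
Jamal ∩ Sven: 09:00-14:00.
Jamal ∩ Sven ∩ Beatriz: 11:00-14:00.
Jamal ∩ Sven ∩ Beatriz ∩ Hana: 11:00-14:00.
So the common availability across everyone is 11:00-14:00.
The longest is 11:00-14:00 at 180 minutes.

180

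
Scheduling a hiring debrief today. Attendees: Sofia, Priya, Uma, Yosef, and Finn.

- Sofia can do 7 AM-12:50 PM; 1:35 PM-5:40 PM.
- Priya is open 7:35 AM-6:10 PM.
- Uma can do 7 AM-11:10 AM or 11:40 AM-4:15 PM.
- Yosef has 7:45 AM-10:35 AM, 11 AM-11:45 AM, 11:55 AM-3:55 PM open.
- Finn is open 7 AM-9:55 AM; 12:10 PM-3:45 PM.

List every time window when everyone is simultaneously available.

Sofia ∩ Priya: 07:35-12:50, 13:35-17:40.
Sofia ∩ Priya ∩ Uma: 07:35-11:10, 11:40-12:50, 13:35-16:15.
Sofia ∩ Priya ∩ Uma ∩ Yosef: 07:45-10:35, 11:00-11:10, 11:40-11:45, 11:55-12:50, 13:35-15:55.
Sofia ∩ Priya ∩ Uma ∩ Yosef ∩ Finn: 07:45-09:55, 12:10-12:50, 13:35-15:45.

07:45-09:55, 12:10-12:50, 13:35-15:45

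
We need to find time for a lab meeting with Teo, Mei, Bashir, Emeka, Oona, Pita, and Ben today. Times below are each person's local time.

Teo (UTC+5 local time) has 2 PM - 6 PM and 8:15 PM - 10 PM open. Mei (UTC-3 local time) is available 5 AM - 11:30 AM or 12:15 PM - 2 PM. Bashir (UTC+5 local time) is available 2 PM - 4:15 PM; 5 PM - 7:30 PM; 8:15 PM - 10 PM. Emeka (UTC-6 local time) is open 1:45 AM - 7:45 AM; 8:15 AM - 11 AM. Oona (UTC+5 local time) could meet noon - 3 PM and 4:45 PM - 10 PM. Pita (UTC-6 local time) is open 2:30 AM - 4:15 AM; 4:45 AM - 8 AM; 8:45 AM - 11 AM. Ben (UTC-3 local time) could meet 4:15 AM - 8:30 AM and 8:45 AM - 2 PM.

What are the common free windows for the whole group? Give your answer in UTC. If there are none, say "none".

Teo in UTC: 09:00-13:00, 15:15-17:00 (subtract 5h to convert from UTC+5).
Mei in UTC: 08:00-14:30, 15:15-17:00 (add 3h to convert from UTC-3).
Bashir in UTC: 09:00-11:15, 12:00-14:30, 15:15-17:00 (subtract 5h to convert from UTC+5).
Emeka in UTC: 07:45-13:45, 14:15-17:00 (add 6h to convert from UTC-6).
Oona in UTC: 07:00-10:00, 11:45-17:00 (subtract 5h to convert from UTC+5).
Pita in UTC: 08:30-10:15, 10:45-14:00, 14:45-17:00 (add 6h to convert from UTC-6).
Ben in UTC: 07:15-11:30, 11:45-17:00 (add 3h to convert from UTC-3).
Teo ∩ Mei: 09:00-13:00, 15:15-17:00.
Teo ∩ Mei ∩ Bashir: 09:00-11:15, 12:00-13:00, 15:15-17:00.
Teo ∩ Mei ∩ Bashir ∩ Emeka: 09:00-11:15, 12:00-13:00, 15:15-17:00.
Teo ∩ Mei ∩ Bashir ∩ Emeka ∩ Oona: 09:00-10:00, 12:00-13:00, 15:15-17:00.
Teo ∩ Mei ∩ Bashir ∩ Emeka ∩ Oona ∩ Pita: 09:00-10:00, 12:00-13:00, 15:15-17:00.
Teo ∩ Mei ∩ Bashir ∩ Emeka ∩ Oona ∩ Pita ∩ Ben: 09:00-10:00, 12:00-13:00, 15:15-17:00.

09:00-10:00, 12:00-13:00, 15:15-17:00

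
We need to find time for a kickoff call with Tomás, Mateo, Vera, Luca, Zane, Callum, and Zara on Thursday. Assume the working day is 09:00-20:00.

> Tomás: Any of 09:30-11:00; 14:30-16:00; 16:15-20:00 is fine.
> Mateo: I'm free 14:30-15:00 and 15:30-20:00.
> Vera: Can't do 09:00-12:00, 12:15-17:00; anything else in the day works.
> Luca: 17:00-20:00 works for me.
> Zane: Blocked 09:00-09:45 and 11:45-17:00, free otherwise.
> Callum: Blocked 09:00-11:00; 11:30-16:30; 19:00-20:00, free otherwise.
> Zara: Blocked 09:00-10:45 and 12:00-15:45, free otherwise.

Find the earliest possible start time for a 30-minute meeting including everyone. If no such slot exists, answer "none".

17:00

Tomás free: 09:30-11:00, 14:30-16:00, 16:15-20:00.
Mateo free: 14:30-15:00, 15:30-20:00.
Vera free: 12:00-12:15, 17:00-20:00 (invert busy blocks within the working day).
Luca free: 17:00-20:00.
Zane free: 09:45-11:45, 17:00-20:00 (invert busy blocks within the working day).
Callum free: 11:00-11:30, 16:30-19:00 (invert busy blocks within the working day).
Zara free: 10:45-12:00, 15:45-20:00 (invert busy blocks within the working day).
Tomás ∩ Mateo: 14:30-15:00, 15:30-16:00, 16:15-20:00.
Tomás ∩ Mateo ∩ Vera: 17:00-20:00.
Tomás ∩ Mateo ∩ Vera ∩ Luca: 17:00-20:00.
Tomás ∩ Mateo ∩ Vera ∩ Luca ∩ Zane: 17:00-20:00.
Tomás ∩ Mateo ∩ Vera ∩ Luca ∩ Zane ∩ Callum: 17:00-19:00.
Tomás ∩ Mateo ∩ Vera ∩ Luca ∩ Zane ∩ Callum ∩ Zara: 17:00-19:00.
Those are the intersection windows.
The first common window of at least 30 minutes is 17:00-19:00, so the earliest start is 17:00.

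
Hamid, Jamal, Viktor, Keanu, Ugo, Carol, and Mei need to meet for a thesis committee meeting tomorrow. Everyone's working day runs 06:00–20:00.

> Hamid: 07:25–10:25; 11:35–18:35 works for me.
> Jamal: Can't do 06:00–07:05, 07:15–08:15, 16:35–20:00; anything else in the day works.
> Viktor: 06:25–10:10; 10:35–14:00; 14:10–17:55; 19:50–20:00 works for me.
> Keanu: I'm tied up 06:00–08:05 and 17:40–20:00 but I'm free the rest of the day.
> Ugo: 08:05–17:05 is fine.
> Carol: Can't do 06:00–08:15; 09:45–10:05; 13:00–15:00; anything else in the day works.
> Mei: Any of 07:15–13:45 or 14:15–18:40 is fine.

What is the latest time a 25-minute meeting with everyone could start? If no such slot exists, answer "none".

16:10

Hamid free: 07:25-10:25, 11:35-18:35.
Jamal free: 07:05-07:15, 08:15-16:35 (invert busy blocks within the working day).
Viktor free: 06:25-10:10, 10:35-14:00, 14:10-17:55, 19:50-20:00.
Keanu free: 08:05-17:40 (invert busy blocks within the working day).
Ugo free: 08:05-17:05.
Carol free: 08:15-09:45, 10:05-13:00, 15:00-20:00 (invert busy blocks within the working day).
Mei free: 07:15-13:45, 14:15-18:40.
Hamid ∩ Jamal: 08:15-10:25, 11:35-16:35.
Hamid ∩ Jamal ∩ Viktor: 08:15-10:10, 11:35-14:00, 14:10-16:35.
Hamid ∩ Jamal ∩ Viktor ∩ Keanu: 08:15-10:10, 11:35-14:00, 14:10-16:35.
Hamid ∩ Jamal ∩ Viktor ∩ Keanu ∩ Ugo: 08:15-10:10, 11:35-14:00, 14:10-16:35.
Hamid ∩ Jamal ∩ Viktor ∩ Keanu ∩ Ugo ∩ Carol: 08:15-09:45, 10:05-10:10, 11:35-13:00, 15:00-16:35.
Hamid ∩ Jamal ∩ Viktor ∩ Keanu ∩ Ugo ∩ Carol ∩ Mei: 08:15-09:45, 10:05-10:10, 11:35-13:00, 15:00-16:35.
So the common availability across everyone is 08:15-09:45, 10:05-10:10, 11:35-13:00, 15:00-16:35.
The last common window of at least 25 minutes is 15:00-16:35; a 25-minute meeting can start as late as 16:10 and still end by 16:35.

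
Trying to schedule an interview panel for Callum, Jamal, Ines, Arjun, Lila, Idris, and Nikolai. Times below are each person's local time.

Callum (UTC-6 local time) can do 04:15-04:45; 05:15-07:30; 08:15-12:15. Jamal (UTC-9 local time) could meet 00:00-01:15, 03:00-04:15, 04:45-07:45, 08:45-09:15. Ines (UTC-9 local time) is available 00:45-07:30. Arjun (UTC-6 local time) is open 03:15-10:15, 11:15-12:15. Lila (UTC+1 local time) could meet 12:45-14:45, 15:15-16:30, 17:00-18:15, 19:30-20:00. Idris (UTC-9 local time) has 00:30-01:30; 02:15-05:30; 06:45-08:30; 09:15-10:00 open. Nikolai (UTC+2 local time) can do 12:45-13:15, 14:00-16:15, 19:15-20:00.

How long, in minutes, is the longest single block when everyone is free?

75

Callum in UTC: 10:15-10:45, 11:15-13:30, 14:15-18:15 (add 6h to convert from UTC-6).
Jamal in UTC: 09:00-10:15, 12:00-13:15, 13:45-16:45, 17:45-18:15 (add 9h to convert from UTC-9).
Ines in UTC: 09:45-16:30 (add 9h to convert from UTC-9).
Arjun in UTC: 09:15-16:15, 17:15-18:15 (add 6h to convert from UTC-6).
Lila in UTC: 11:45-13:45, 14:15-15:30, 16:00-17:15, 18:30-19:00 (subtract 1h to convert from UTC+1).
Idris in UTC: 09:30-10:30, 11:15-14:30, 15:45-17:30, 18:15-19:00 (add 9h to convert from UTC-9).
Nikolai in UTC: 10:45-11:15, 12:00-14:15, 17:15-18:00 (subtract 2h to convert from UTC+2).
Callum ∩ Jamal: 12:00-13:15, 14:15-16:45, 17:45-18:15.
Callum ∩ Jamal ∩ Ines: 12:00-13:15, 14:15-16:30.
Callum ∩ Jamal ∩ Ines ∩ Arjun: 12:00-13:15, 14:15-16:15.
Callum ∩ Jamal ∩ Ines ∩ Arjun ∩ Lila: 12:00-13:15, 14:15-15:30, 16:00-16:15.
Callum ∩ Jamal ∩ Ines ∩ Arjun ∩ Lila ∩ Idris: 12:00-13:15, 14:15-14:30, 16:00-16:15.
Callum ∩ Jamal ∩ Ines ∩ Arjun ∩ Lila ∩ Idris ∩ Nikolai: 12:00-13:15.
Those are the intersection windows.
The longest is 12:00-13:15 at 75 minutes.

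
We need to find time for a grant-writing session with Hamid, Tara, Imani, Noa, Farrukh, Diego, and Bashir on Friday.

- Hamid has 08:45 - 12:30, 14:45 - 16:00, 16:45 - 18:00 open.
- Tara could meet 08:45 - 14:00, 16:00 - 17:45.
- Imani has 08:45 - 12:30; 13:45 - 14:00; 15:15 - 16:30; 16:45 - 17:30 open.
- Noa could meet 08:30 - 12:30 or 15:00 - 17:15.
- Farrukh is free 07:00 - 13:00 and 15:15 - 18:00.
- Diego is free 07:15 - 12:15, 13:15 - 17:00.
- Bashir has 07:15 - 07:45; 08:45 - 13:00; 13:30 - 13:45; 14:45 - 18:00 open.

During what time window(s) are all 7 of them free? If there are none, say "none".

08:45-12:15, 16:45-17:00

Hamid ∩ Tara: 08:45-12:30, 16:45-17:45.
Hamid ∩ Tara ∩ Imani: 08:45-12:30, 16:45-17:30.
Hamid ∩ Tara ∩ Imani ∩ Noa: 08:45-12:30, 16:45-17:15.
Hamid ∩ Tara ∩ Imani ∩ Noa ∩ Farrukh: 08:45-12:30, 16:45-17:15.
Hamid ∩ Tara ∩ Imani ∩ Noa ∩ Farrukh ∩ Diego: 08:45-12:15, 16:45-17:00.
Hamid ∩ Tara ∩ Imani ∩ Noa ∩ Farrukh ∩ Diego ∩ Bashir: 08:45-12:15, 16:45-17:00.
Those are the intersection windows.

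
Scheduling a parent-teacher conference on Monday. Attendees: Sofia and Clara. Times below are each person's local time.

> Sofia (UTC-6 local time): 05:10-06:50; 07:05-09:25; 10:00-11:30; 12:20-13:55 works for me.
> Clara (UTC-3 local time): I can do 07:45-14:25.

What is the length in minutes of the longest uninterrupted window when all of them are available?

Sofia in UTC: 11:10-12:50, 13:05-15:25, 16:00-17:30, 18:20-19:55 (add 6h to convert from UTC-6).
Clara in UTC: 10:45-17:25 (add 3h to convert from UTC-3).
Sofia ∩ Clara: 11:10-12:50, 13:05-15:25, 16:00-17:25.
The longest is 13:05-15:25 at 140 minutes.

140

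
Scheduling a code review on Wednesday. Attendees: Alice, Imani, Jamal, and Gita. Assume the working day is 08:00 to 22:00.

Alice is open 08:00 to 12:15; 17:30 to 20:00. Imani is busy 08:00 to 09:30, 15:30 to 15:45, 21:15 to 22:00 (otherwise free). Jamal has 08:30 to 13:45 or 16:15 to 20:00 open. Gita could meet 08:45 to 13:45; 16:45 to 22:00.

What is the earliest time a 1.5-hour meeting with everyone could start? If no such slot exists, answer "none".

09:30

Alice free: 08:00-12:15, 17:30-20:00.
Imani free: 09:30-15:30, 15:45-21:15 (invert busy blocks within the working day).
Jamal free: 08:30-13:45, 16:15-20:00.
Gita free: 08:45-13:45, 16:45-22:00.
Alice ∩ Imani: 09:30-12:15, 17:30-20:00.
Alice ∩ Imani ∩ Jamal: 09:30-12:15, 17:30-20:00.
Alice ∩ Imani ∩ Jamal ∩ Gita: 09:30-12:15, 17:30-20:00.
The first common window of at least 90 minutes is 09:30-12:15, so the earliest start is 09:30.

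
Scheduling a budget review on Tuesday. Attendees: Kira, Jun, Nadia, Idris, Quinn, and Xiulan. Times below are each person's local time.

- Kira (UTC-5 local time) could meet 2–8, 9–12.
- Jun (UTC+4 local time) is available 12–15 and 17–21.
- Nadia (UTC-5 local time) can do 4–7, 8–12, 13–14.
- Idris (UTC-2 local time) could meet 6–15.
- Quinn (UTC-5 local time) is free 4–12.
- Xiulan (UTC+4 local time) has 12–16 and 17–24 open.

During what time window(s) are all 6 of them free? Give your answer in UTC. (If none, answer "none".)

Kira in UTC: 07:00-13:00, 14:00-17:00 (add 5h to convert from UTC-5).
Jun in UTC: 08:00-11:00, 13:00-17:00 (subtract 4h to convert from UTC+4).
Nadia in UTC: 09:00-12:00, 13:00-17:00, 18:00-19:00 (add 5h to convert from UTC-5).
Idris in UTC: 08:00-17:00 (add 2h to convert from UTC-2).
Quinn in UTC: 09:00-17:00 (add 5h to convert from UTC-5).
Xiulan in UTC: 08:00-12:00, 13:00-20:00 (subtract 4h to convert from UTC+4).
Kira ∩ Jun: 08:00-11:00, 14:00-17:00.
Kira ∩ Jun ∩ Nadia: 09:00-11:00, 14:00-17:00.
Kira ∩ Jun ∩ Nadia ∩ Idris: 09:00-11:00, 14:00-17:00.
Kira ∩ Jun ∩ Nadia ∩ Idris ∩ Quinn: 09:00-11:00, 14:00-17:00.
Kira ∩ Jun ∩ Nadia ∩ Idris ∩ Quinn ∩ Xiulan: 09:00-11:00, 14:00-17:00.

09:00-11:00, 14:00-17:00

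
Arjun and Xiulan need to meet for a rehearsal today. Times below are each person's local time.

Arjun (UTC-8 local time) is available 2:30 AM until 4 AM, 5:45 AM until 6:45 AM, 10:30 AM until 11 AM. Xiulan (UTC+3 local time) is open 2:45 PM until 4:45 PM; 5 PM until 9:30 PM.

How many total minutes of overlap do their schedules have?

Arjun in UTC: 10:30-12:00, 13:45-14:45, 18:30-19:00 (add 8h to convert from UTC-8).
Xiulan in UTC: 11:45-13:45, 14:00-18:30 (subtract 3h to convert from UTC+3).
Arjun ∩ Xiulan: 11:45-12:00, 14:00-14:45.
Summing the common windows: 15 + 45 = 60 minutes.

60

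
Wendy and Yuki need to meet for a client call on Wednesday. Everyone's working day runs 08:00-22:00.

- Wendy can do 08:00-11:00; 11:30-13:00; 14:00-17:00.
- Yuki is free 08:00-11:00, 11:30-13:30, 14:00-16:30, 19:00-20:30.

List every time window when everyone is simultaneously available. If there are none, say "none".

08:00-11:00, 11:30-13:00, 14:00-16:30

Wendy ∩ Yuki: 08:00-11:00, 11:30-13:00, 14:00-16:30.
Those are the intersection windows.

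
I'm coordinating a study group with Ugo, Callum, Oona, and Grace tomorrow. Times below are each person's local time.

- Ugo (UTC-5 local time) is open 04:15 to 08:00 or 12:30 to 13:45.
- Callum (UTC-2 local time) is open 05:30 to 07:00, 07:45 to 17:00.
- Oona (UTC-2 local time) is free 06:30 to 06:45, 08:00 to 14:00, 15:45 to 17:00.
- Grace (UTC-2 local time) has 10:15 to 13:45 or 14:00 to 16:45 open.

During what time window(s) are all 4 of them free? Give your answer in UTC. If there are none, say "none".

Ugo in UTC: 09:15-13:00, 17:30-18:45 (add 5h to convert from UTC-5).
Callum in UTC: 07:30-09:00, 09:45-19:00 (add 2h to convert from UTC-2).
Oona in UTC: 08:30-08:45, 10:00-16:00, 17:45-19:00 (add 2h to convert from UTC-2).
Grace in UTC: 12:15-15:45, 16:00-18:45 (add 2h to convert from UTC-2).
Ugo ∩ Callum: 09:45-13:00, 17:30-18:45.
Ugo ∩ Callum ∩ Oona: 10:00-13:00, 17:45-18:45.
Ugo ∩ Callum ∩ Oona ∩ Grace: 12:15-13:00, 17:45-18:45.

12:15-13:00, 17:45-18:45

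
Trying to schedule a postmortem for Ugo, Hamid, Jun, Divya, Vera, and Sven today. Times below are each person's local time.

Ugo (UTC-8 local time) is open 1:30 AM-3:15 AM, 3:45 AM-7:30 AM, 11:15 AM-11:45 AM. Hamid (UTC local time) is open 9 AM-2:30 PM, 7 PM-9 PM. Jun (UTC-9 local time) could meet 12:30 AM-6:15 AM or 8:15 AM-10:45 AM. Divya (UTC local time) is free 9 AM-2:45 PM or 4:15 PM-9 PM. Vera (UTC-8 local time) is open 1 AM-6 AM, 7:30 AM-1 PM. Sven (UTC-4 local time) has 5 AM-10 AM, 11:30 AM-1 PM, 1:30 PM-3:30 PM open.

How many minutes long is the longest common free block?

135

Ugo in UTC: 09:30-11:15, 11:45-15:30, 19:15-19:45 (add 8h to convert from UTC-8).
Hamid in UTC: 09:00-14:30, 19:00-21:00.
Jun in UTC: 09:30-15:15, 17:15-19:45 (add 9h to convert from UTC-9).
Divya in UTC: 09:00-14:45, 16:15-21:00.
Vera in UTC: 09:00-14:00, 15:30-21:00 (add 8h to convert from UTC-8).
Sven in UTC: 09:00-14:00, 15:30-17:00, 17:30-19:30 (add 4h to convert from UTC-4).
Ugo ∩ Hamid: 09:30-11:15, 11:45-14:30, 19:15-19:45.
Ugo ∩ Hamid ∩ Jun: 09:30-11:15, 11:45-14:30, 19:15-19:45.
Ugo ∩ Hamid ∩ Jun ∩ Divya: 09:30-11:15, 11:45-14:30, 19:15-19:45.
Ugo ∩ Hamid ∩ Jun ∩ Divya ∩ Vera: 09:30-11:15, 11:45-14:00, 19:15-19:45.
Ugo ∩ Hamid ∩ Jun ∩ Divya ∩ Vera ∩ Sven: 09:30-11:15, 11:45-14:00, 19:15-19:30.
The longest is 11:45-14:00 at 135 minutes.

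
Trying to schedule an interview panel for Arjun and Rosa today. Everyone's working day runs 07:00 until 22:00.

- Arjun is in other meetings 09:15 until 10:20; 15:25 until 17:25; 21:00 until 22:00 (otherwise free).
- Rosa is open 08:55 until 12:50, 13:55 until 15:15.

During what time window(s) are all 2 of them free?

Arjun free: 07:00-09:15, 10:20-15:25, 17:25-21:00 (invert busy blocks within the working day).
Rosa free: 08:55-12:50, 13:55-15:15.
Arjun ∩ Rosa: 08:55-09:15, 10:20-12:50, 13:55-15:15.

08:55-09:15, 10:20-12:50, 13:55-15:15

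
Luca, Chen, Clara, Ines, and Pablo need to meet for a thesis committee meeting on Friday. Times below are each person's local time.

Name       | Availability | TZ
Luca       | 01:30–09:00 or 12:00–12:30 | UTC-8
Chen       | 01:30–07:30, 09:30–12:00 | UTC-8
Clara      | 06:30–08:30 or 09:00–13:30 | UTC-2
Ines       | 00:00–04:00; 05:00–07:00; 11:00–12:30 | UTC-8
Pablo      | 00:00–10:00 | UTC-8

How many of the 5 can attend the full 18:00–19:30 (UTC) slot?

1

Luca in UTC: 09:30-17:00, 20:00-20:30 (add 8h to convert from UTC-8).
Chen in UTC: 09:30-15:30, 17:30-20:00 (add 8h to convert from UTC-8).
Clara in UTC: 08:30-10:30, 11:00-15:30 (add 2h to convert from UTC-2).
Ines in UTC: 08:00-12:00, 13:00-15:00, 19:00-20:30 (add 8h to convert from UTC-8).
Pablo in UTC: 08:00-18:00 (add 8h to convert from UTC-8).
Chen can make the full 18:00-19:30 slot — that's 1.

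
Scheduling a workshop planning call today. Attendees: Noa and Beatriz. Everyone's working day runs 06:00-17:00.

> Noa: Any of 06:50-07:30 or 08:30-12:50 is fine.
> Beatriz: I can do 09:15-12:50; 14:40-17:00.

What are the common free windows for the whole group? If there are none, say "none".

09:15-12:50

Noa ∩ Beatriz: 09:15-12:50.
Those are the intersection windows.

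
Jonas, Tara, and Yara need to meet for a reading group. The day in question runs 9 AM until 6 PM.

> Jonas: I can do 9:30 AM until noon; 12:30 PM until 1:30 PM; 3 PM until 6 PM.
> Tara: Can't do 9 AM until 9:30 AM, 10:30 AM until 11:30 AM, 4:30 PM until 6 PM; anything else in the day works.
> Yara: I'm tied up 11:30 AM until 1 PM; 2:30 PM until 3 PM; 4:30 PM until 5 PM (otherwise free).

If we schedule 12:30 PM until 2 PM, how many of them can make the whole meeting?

Jonas free: 09:30-12:00, 12:30-13:30, 15:00-18:00.
Tara free: 09:30-10:30, 11:30-16:30 (invert busy blocks within the working day).
Yara free: 09:00-11:30, 13:00-14:30, 15:00-16:30, 17:00-18:00 (invert busy blocks within the working day).
Tara can make the full 12:30-14:00 slot — that's 1.

1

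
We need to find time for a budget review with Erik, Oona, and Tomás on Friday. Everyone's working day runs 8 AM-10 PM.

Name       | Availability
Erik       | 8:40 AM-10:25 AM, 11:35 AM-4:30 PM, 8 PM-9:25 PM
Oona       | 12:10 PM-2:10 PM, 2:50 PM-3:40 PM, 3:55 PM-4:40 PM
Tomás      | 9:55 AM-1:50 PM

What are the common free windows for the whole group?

Erik ∩ Oona: 12:10-14:10, 14:50-15:40, 15:55-16:30.
Erik ∩ Oona ∩ Tomás: 12:10-13:50.
So the common availability across everyone is 12:10-13:50.

12:10-13:50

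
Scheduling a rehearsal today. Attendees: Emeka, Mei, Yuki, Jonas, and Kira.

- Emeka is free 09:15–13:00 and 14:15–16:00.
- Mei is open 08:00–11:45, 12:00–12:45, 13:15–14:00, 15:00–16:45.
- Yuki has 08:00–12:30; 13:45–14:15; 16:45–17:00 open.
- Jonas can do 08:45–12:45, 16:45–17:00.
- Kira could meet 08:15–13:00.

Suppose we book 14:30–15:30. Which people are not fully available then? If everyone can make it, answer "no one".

Jonas, Kira, Mei, Yuki

Emeka: free for 14:30-15:30. Mei: not fully free for 14:30-15:30. Yuki: not fully free for 14:30-15:30. Jonas: not fully free for 14:30-15:30. Kira: not fully free for 14:30-15:30.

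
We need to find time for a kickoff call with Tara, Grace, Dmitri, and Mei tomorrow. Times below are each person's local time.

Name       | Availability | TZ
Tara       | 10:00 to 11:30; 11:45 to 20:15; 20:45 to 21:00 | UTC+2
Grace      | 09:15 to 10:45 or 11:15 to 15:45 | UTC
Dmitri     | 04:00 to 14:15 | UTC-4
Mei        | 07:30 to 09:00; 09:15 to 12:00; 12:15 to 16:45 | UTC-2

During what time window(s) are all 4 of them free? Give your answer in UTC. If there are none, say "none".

09:45-10:45, 11:15-14:00, 14:15-15:45

Tara in UTC: 08:00-09:30, 09:45-18:15, 18:45-19:00 (subtract 2h to convert from UTC+2).
Grace in UTC: 09:15-10:45, 11:15-15:45.
Dmitri in UTC: 08:00-18:15 (add 4h to convert from UTC-4).
Mei in UTC: 09:30-11:00, 11:15-14:00, 14:15-18:45 (add 2h to convert from UTC-2).
Tara ∩ Grace: 09:15-09:30, 09:45-10:45, 11:15-15:45.
Tara ∩ Grace ∩ Dmitri: 09:15-09:30, 09:45-10:45, 11:15-15:45.
Tara ∩ Grace ∩ Dmitri ∩ Mei: 09:45-10:45, 11:15-14:00, 14:15-15:45.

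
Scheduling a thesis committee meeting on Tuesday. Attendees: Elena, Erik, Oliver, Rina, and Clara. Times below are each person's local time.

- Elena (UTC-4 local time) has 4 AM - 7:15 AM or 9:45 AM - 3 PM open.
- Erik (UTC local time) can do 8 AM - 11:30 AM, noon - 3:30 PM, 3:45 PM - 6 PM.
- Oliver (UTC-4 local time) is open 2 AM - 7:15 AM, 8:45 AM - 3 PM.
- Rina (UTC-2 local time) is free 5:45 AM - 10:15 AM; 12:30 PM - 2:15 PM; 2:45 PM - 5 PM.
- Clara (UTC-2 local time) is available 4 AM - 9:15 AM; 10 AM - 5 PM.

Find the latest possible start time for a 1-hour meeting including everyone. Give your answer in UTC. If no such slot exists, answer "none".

17:00

Elena in UTC: 08:00-11:15, 13:45-19:00 (add 4h to convert from UTC-4).
Erik in UTC: 08:00-11:30, 12:00-15:30, 15:45-18:00.
Oliver in UTC: 06:00-11:15, 12:45-19:00 (add 4h to convert from UTC-4).
Rina in UTC: 07:45-12:15, 14:30-16:15, 16:45-19:00 (add 2h to convert from UTC-2).
Clara in UTC: 06:00-11:15, 12:00-19:00 (add 2h to convert from UTC-2).
Elena ∩ Erik: 08:00-11:15, 13:45-15:30, 15:45-18:00.
Elena ∩ Erik ∩ Oliver: 08:00-11:15, 13:45-15:30, 15:45-18:00.
Elena ∩ Erik ∩ Oliver ∩ Rina: 08:00-11:15, 14:30-15:30, 15:45-16:15, 16:45-18:00.
Elena ∩ Erik ∩ Oliver ∩ Rina ∩ Clara: 08:00-11:15, 14:30-15:30, 15:45-16:15, 16:45-18:00.
The last common window of at least 60 minutes is 16:45-18:00; a 60-minute meeting can start as late as 17:00 and still end by 18:00.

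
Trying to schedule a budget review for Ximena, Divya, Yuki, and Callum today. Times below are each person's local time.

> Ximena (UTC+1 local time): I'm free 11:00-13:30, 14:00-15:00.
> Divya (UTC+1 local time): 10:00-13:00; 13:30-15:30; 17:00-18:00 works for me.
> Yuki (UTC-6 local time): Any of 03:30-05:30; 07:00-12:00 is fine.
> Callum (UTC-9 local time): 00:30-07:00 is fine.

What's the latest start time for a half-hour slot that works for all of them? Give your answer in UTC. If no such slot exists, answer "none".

13:30

Ximena in UTC: 10:00-12:30, 13:00-14:00 (subtract 1h to convert from UTC+1).
Divya in UTC: 09:00-12:00, 12:30-14:30, 16:00-17:00 (subtract 1h to convert from UTC+1).
Yuki in UTC: 09:30-11:30, 13:00-18:00 (add 6h to convert from UTC-6).
Callum in UTC: 09:30-16:00 (add 9h to convert from UTC-9).
Ximena ∩ Divya: 10:00-12:00, 13:00-14:00.
Ximena ∩ Divya ∩ Yuki: 10:00-11:30, 13:00-14:00.
Ximena ∩ Divya ∩ Yuki ∩ Callum: 10:00-11:30, 13:00-14:00.
The last common window of at least 30 minutes is 13:00-14:00; a 30-minute meeting can start as late as 13:30 and still end by 14:00.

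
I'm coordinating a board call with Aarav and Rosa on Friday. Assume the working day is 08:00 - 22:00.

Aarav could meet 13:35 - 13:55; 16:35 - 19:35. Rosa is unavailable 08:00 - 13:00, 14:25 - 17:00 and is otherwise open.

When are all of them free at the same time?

13:35-13:55, 17:00-19:35

Aarav free: 13:35-13:55, 16:35-19:35.
Rosa free: 13:00-14:25, 17:00-22:00 (invert busy blocks within the working day).
Aarav ∩ Rosa: 13:35-13:55, 17:00-19:35.
Those are the intersection windows.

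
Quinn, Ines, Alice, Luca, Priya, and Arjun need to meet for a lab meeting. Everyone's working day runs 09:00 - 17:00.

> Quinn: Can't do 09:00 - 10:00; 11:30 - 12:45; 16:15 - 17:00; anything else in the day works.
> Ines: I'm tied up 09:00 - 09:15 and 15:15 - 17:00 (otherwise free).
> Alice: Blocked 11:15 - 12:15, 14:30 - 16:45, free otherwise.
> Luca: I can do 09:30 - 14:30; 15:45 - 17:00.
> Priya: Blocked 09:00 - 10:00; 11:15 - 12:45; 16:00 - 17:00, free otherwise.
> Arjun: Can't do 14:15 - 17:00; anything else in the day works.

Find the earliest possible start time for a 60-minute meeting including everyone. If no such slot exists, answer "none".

10:00

Quinn free: 10:00-11:30, 12:45-16:15 (invert busy blocks within the working day).
Ines free: 09:15-15:15 (invert busy blocks within the working day).
Alice free: 09:00-11:15, 12:15-14:30, 16:45-17:00 (invert busy blocks within the working day).
Luca free: 09:30-14:30, 15:45-17:00.
Priya free: 10:00-11:15, 12:45-16:00 (invert busy blocks within the working day).
Arjun free: 09:00-14:15 (invert busy blocks within the working day).
Quinn ∩ Ines: 10:00-11:30, 12:45-15:15.
Quinn ∩ Ines ∩ Alice: 10:00-11:15, 12:45-14:30.
Quinn ∩ Ines ∩ Alice ∩ Luca: 10:00-11:15, 12:45-14:30.
Quinn ∩ Ines ∩ Alice ∩ Luca ∩ Priya: 10:00-11:15, 12:45-14:30.
Quinn ∩ Ines ∩ Alice ∩ Luca ∩ Priya ∩ Arjun: 10:00-11:15, 12:45-14:15.
So the common availability across everyone is 10:00-11:15, 12:45-14:15.
The first common window of at least 60 minutes is 10:00-11:15, so the earliest start is 10:00.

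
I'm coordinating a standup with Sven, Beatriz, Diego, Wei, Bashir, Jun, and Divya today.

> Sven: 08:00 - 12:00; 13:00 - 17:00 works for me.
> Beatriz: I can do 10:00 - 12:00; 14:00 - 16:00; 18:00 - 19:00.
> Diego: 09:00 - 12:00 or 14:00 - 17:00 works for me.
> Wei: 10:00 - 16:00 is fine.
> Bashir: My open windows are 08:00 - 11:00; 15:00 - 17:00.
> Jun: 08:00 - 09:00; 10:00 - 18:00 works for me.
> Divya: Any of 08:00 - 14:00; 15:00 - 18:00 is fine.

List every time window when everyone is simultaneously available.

Sven ∩ Beatriz: 10:00-12:00, 14:00-16:00.
Sven ∩ Beatriz ∩ Diego: 10:00-12:00, 14:00-16:00.
Sven ∩ Beatriz ∩ Diego ∩ Wei: 10:00-12:00, 14:00-16:00.
Sven ∩ Beatriz ∩ Diego ∩ Wei ∩ Bashir: 10:00-11:00, 15:00-16:00.
Sven ∩ Beatriz ∩ Diego ∩ Wei ∩ Bashir ∩ Jun: 10:00-11:00, 15:00-16:00.
Sven ∩ Beatriz ∩ Diego ∩ Wei ∩ Bashir ∩ Jun ∩ Divya: 10:00-11:00, 15:00-16:00.

10:00-11:00, 15:00-16:00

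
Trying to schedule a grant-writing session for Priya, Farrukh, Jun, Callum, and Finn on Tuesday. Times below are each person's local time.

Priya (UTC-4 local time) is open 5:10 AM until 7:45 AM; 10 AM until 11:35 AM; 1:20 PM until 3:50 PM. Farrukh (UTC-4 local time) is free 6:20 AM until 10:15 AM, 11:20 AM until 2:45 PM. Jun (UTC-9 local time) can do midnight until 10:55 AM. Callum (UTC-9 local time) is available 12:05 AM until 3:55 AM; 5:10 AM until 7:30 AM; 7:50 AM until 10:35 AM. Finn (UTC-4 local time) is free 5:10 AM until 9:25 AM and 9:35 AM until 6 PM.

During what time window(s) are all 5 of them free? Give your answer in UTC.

Priya in UTC: 09:10-11:45, 14:00-15:35, 17:20-19:50 (add 4h to convert from UTC-4).
Farrukh in UTC: 10:20-14:15, 15:20-18:45 (add 4h to convert from UTC-4).
Jun in UTC: 09:00-19:55 (add 9h to convert from UTC-9).
Callum in UTC: 09:05-12:55, 14:10-16:30, 16:50-19:35 (add 9h to convert from UTC-9).
Finn in UTC: 09:10-13:25, 13:35-22:00 (add 4h to convert from UTC-4).
Priya ∩ Farrukh: 10:20-11:45, 14:00-14:15, 15:20-15:35, 17:20-18:45.
Priya ∩ Farrukh ∩ Jun: 10:20-11:45, 14:00-14:15, 15:20-15:35, 17:20-18:45.
Priya ∩ Farrukh ∩ Jun ∩ Callum: 10:20-11:45, 14:10-14:15, 15:20-15:35, 17:20-18:45.
Priya ∩ Farrukh ∩ Jun ∩ Callum ∩ Finn: 10:20-11:45, 14:10-14:15, 15:20-15:35, 17:20-18:45.

10:20-11:45, 14:10-14:15, 15:20-15:35, 17:20-18:45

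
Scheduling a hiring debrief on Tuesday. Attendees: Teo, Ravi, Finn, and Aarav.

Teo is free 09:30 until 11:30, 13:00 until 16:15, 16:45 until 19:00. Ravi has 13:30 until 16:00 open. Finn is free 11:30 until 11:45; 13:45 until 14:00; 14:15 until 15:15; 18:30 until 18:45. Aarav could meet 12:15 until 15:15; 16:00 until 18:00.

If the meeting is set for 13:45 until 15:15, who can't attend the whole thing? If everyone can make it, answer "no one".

Finn

Teo: free for 13:45-15:15. Ravi: free for 13:45-15:15. Finn: not fully free for 13:45-15:15. Aarav: free for 13:45-15:15.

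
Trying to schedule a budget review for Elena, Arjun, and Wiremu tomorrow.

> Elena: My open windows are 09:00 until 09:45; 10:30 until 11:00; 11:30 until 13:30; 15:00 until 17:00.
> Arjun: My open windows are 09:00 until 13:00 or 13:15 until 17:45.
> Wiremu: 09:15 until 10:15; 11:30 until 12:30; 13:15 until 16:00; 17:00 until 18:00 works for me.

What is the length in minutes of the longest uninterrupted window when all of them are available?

60

Elena ∩ Arjun: 09:00-09:45, 10:30-11:00, 11:30-13:00, 13:15-13:30, 15:00-17:00.
Elena ∩ Arjun ∩ Wiremu: 09:15-09:45, 11:30-12:30, 13:15-13:30, 15:00-16:00.
The longest is 11:30-12:30 at 60 minutes.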